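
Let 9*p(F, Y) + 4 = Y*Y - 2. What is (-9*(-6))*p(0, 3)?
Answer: 18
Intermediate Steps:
p(F, Y) = -2/3 + Y**2/9 (p(F, Y) = -4/9 + (Y*Y - 2)/9 = -4/9 + (Y**2 - 2)/9 = -4/9 + (-2 + Y**2)/9 = -4/9 + (-2/9 + Y**2/9) = -2/3 + Y**2/9)
(-9*(-6))*p(0, 3) = (-9*(-6))*(-2/3 + (1/9)*3**2) = 54*(-2/3 + (1/9)*9) = 54*(-2/3 + 1) = 54*(1/3) = 18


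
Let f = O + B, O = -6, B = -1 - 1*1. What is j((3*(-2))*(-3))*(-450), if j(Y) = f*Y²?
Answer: 1166400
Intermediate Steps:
B = -2 (B = -1 - 1 = -2)
f = -8 (f = -6 - 2 = -8)
j(Y) = -8*Y²
j((3*(-2))*(-3))*(-450) = -8*((3*(-2))*(-3))²*(-450) = -8*(-6*(-3))²*(-450) = -8*18²*(-450) = -8*324*(-450) = -2592*(-450) = 1166400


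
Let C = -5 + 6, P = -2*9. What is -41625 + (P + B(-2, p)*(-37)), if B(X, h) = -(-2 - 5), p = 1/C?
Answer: -41902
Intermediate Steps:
P = -18
C = 1
p = 1 (p = 1/1 = 1)
B(X, h) = 7 (B(X, h) = -1*(-7) = 7)
-41625 + (P + B(-2, p)*(-37)) = -41625 + (-18 + 7*(-37)) = -41625 + (-18 - 259) = -41625 - 277 = -41902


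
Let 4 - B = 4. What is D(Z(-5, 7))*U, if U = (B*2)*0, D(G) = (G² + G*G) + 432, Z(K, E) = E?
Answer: 0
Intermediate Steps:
B = 0 (B = 4 - 1*4 = 4 - 4 = 0)
D(G) = 432 + 2*G² (D(G) = (G² + G²) + 432 = 2*G² + 432 = 432 + 2*G²)
U = 0 (U = (0*2)*0 = 0*0 = 0)
D(Z(-5, 7))*U = (432 + 2*7²)*0 = (432 + 2*49)*0 = (432 + 98)*0 = 530*0 = 0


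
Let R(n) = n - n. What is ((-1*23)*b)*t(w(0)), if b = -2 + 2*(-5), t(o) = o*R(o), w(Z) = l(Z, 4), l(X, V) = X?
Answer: 0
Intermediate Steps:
R(n) = 0
w(Z) = Z
t(o) = 0 (t(o) = o*0 = 0)
b = -12 (b = -2 - 10 = -12)
((-1*23)*b)*t(w(0)) = (-1*23*(-12))*0 = -23*(-12)*0 = 276*0 = 0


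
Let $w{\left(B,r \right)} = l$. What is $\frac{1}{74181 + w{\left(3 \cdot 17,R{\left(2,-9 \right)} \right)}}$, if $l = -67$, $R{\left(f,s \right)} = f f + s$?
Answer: $\frac{1}{74114} \approx 1.3493 \cdot 10^{-5}$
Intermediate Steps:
$R{\left(f,s \right)} = s + f^{2}$ ($R{\left(f,s \right)} = f^{2} + s = s + f^{2}$)
$w{\left(B,r \right)} = -67$
$\frac{1}{74181 + w{\left(3 \cdot 17,R{\left(2,-9 \right)} \right)}} = \frac{1}{74181 - 67} = \frac{1}{74114}$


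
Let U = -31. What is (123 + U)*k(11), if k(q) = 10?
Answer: 920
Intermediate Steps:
(123 + U)*k(11) = (123 - 31)*10 = 92*10 = 920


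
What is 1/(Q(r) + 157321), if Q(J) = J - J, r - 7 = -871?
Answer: 1/157321 ≈ 6.3564e-6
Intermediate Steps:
r = -864 (r = 7 - 871 = -864)
Q(J) = 0
1/(Q(r) + 157321) = 1/(0 + 157321) = 1/157321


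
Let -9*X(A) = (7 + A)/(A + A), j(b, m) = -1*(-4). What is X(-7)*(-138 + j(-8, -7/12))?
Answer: 0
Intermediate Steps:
j(b, m) = 4
X(A) = -(7 + A)/(18*A) (X(A) = -(7 + A)/(9*(A + A)) = -(7 + A)/(9*(2*A)) = -(7 + A)*1/(2*A)/9 = -(7 + A)/(18*A))
X(-7)*(-138 + j(-8, -7/12)) = ((1/18)*(-7 - 1*(-7))/(-7))*(-138 + 4) = ((1/18)*(-⅐)*(-7 + 7))*(-134) = ((1/18)*(-⅐)*0)*(-134) = 0*(-134) = 0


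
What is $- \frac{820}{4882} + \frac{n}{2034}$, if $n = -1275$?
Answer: $- \frac{1315405}{1654998} \approx -0.79481$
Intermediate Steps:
$- \frac{820}{4882} + \frac{n}{2034} = - \frac{820}{4882} - \frac{1275}{2034} = \left(-820\right) \frac{1}{4882} - \frac{425}{678} = - \frac{410}{2441} - \frac{425}{678} = - \frac{1315405}{1654998}$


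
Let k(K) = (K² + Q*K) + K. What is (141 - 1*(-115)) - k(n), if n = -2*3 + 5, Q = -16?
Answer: 240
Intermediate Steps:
n = -1 (n = -6 + 5 = -1)
k(K) = K² - 15*K (k(K) = (K² - 16*K) + K = K² - 15*K)
(141 - 1*(-115)) - k(n) = (141 - 1*(-115)) - (-1)*(-15 - 1) = (141 + 115) - (-1)*(-16) = 256 - 1*16 = 256 - 16 = 240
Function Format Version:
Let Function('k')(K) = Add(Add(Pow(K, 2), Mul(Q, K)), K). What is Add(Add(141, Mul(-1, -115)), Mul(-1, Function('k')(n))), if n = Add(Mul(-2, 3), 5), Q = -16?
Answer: 240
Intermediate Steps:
n = -1 (n = Add(-6, 5) = -1)
Function('k')(K) = Add(Pow(K, 2), Mul(-15, K)) (Function('k')(K) = Add(Add(Pow(K, 2), Mul(-16, K)), K) = Add(Pow(K, 2), Mul(-15, K)))
Add(Add(141, Mul(-1, -115)), Mul(-1, Function('k')(n))) = Add(Add(141, Mul(-1, -115)), Mul(-1, Mul(-1, Add(-15, -1)))) = Add(Add(141, 115), Mul(-1, Mul(-1, -16))) = Add(256, Mul(-1, 16)) = Add(256, -16) = 240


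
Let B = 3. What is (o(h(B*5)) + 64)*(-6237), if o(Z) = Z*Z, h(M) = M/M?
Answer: -405405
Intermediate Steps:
h(M) = 1
o(Z) = Z²
(o(h(B*5)) + 64)*(-6237) = (1² + 64)*(-6237) = (1 + 64)*(-6237) = 65*(-6237) = -405405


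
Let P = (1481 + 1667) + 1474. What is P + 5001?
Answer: 9623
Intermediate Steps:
P = 4622 (P = 3148 + 1474 = 4622)
P + 5001 = 4622 + 5001 = 9623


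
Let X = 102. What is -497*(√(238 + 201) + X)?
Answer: -50694 - 497*√439 ≈ -61107.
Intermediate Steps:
-497*(√(238 + 201) + X) = -497*(√(238 + 201) + 102) = -497*(√439 + 102) = -497*(102 + √439) = -50694 - 497*√439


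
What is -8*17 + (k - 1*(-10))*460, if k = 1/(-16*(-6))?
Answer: 107251/24 ≈ 4468.8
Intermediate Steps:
k = 1/96 ≈ 0.010417
-8*17 + (k - 1*(-10))*460 = -8*17 + (1/96 - 1*(-10))*460 = -136 + (1/96 + 10)*460 = -136 + (961/96)*460 = -136 + 110515/24 = 107251/24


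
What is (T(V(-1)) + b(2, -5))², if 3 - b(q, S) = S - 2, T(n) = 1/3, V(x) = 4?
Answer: 961/9 ≈ 106.78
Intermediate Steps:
T(n) = ⅓
b(q, S) = 5 - S (b(q, S) = 3 - (S - 2) = 3 - (-2 + S) = 3 + (2 - S) = 5 - S)
(T(V(-1)) + b(2, -5))² = (⅓ + (5 - 1*(-5)))² = (⅓ + (5 + 5))² = (⅓ + 10)² = (31/3)² = 961/9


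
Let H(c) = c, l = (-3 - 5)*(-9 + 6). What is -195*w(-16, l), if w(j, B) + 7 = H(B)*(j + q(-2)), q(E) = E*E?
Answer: 57525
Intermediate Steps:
l = 24 (l = -8*(-3) = 24)
q(E) = E²
w(j, B) = -7 + B*(4 + j) (w(j, B) = -7 + B*(j + (-2)²) = -7 + B*(j + 4) = -7 + B*(4 + j))
-195*w(-16, l) = -195*(-7 + 4*24 + 24*(-16)) = -195*(-7 + 96 - 384) = -195*(-295) = 57525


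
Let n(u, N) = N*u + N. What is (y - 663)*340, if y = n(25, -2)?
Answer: -243100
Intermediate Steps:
n(u, N) = N + N*u
y = -52 (y = -2*(1 + 25) = -2*26 = -52)
(y - 663)*340 = (-52 - 663)*340 = -715*340 = -243100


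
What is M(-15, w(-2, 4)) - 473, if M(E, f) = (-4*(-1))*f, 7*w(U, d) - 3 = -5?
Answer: -3319/7 ≈ -474.14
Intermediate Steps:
w(U, d) = -2/7 (w(U, d) = 3/7 + (⅐)*(-5) = 3/7 - 5/7 = -2/7)
M(E, f) = 4*f
M(-15, w(-2, 4)) - 473 = 4*(-2/7) - 473 = -8/7 - 473 = -3319/7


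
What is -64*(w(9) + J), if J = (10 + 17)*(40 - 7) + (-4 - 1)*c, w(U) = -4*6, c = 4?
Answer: -54208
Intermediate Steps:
w(U) = -24
J = 871 (J = (10 + 17)*(40 - 7) + (-4 - 1)*4 = 27*33 - 5*4 = 891 - 20 = 871)
-64*(w(9) + J) = -64*(-24 + 871) = -64*847 = -54208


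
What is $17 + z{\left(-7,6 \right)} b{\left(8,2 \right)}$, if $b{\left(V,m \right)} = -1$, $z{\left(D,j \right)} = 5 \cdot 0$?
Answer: $17$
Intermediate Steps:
$z{\left(D,j \right)} = 0$
$17 + z{\left(-7,6 \right)} b{\left(8,2 \right)} = 17 + 0 \left(-1\right) = 17 + 0 = 17$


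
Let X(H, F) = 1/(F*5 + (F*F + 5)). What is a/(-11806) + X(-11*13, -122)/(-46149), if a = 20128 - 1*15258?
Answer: -1604571431288/3889850153613 ≈ -0.41250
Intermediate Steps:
X(H, F) = 1/(5 + F**2 + 5*F) (X(H, F) = 1/(5*F + (F**2 + 5)) = 1/(5*F + (5 + F**2)) = 1/(5 + F**2 + 5*F))
a = 4870 (a = 20128 - 15258 = 4870)
a/(-11806) + X(-11*13, -122)/(-46149) = 4870/(-11806) + 1/((5 + (-122)**2 + 5*(-122))*(-46149)) = 4870*(-1/11806) - 1/46149/(5 + 14884 - 610) = -2435/5903 - 1/46149/14279 = -2435/5903 + (1/14279)*(-1/46149) = -2435/5903 - 1/658961571 = -1604571431288/3889850153613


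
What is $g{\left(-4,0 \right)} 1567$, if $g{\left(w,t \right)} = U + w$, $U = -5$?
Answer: $-14103$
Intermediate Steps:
$g{\left(w,t \right)} = -5 + w$
$g{\left(-4,0 \right)} 1567 = \left(-5 - 4\right) 1567 = \left(-9\right) 1567 = -14103$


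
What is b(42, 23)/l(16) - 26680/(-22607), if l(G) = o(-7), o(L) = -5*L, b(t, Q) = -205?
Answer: -740127/158249 ≈ -4.6770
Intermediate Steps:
l(G) = 35 (l(G) = -5*(-7) = 35)
b(42, 23)/l(16) - 26680/(-22607) = -205/35 - 26680/(-22607) = -205*1/35 - 26680*(-1/22607) = -41/7 + 26680/22607 = -740127/158249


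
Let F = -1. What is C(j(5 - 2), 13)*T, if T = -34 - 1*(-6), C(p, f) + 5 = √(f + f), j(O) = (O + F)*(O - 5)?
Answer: 140 - 28*√26 ≈ -2.7725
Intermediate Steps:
j(O) = (-1 + O)*(-5 + O) (j(O) = (O - 1)*(O - 5) = (-1 + O)*(-5 + O))
C(p, f) = -5 + √2*√f (C(p, f) = -5 + √(f + f) = -5 + √(2*f) = -5 + √2*√f)
T = -28 (T = -34 + 6 = -28)
C(j(5 - 2), 13)*T = (-5 + √2*√13)*(-28) = (-5 + √26)*(-28) = 140 - 28*√26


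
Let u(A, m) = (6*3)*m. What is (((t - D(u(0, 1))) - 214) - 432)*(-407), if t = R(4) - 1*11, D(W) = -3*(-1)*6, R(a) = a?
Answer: 273097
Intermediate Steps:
u(A, m) = 18*m
D(W) = 18 (D(W) = 3*6 = 18)
t = -7 (t = 4 - 1*11 = 4 - 11 = -7)
(((t - D(u(0, 1))) - 214) - 432)*(-407) = (((-7 - 1*18) - 214) - 432)*(-407) = (((-7 - 18) - 214) - 432)*(-407) = ((-25 - 214) - 432)*(-407) = (-239 - 432)*(-407) = -671*(-407) = 273097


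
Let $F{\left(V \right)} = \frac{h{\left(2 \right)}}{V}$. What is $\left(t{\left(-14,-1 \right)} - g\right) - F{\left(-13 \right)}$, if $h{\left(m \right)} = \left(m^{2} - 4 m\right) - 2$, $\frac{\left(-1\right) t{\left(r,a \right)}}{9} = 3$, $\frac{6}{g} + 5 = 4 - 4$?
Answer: $- \frac{1707}{65} \approx -26.262$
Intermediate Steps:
$g = - \frac{6}{5}$ ($g = \frac{6}{-5 + \left(4 - 4\right)} = \frac{6}{-5 + 0} = \frac{6}{-5} = 6 \left(- \frac{1}{5}\right) = - \frac{6}{5} \approx -1.2$)
$t{\left(r,a \right)} = -27$ ($t{\left(r,a \right)} = \left(-9\right) 3 = -27$)
$h{\left(m \right)} = -2 + m^{2} - 4 m$
$F{\left(V \right)} = - \frac{6}{V}$ ($F{\left(V \right)} = \frac{-2 + 2^{2} - 8}{V} = \frac{-2 + 4 - 8}{V} = - \frac{6}{V}$)
$\left(t{\left(-14,-1 \right)} - g\right) - F{\left(-13 \right)} = \left(-27 - - \frac{6}{5}\right) - - \frac{6}{-13} = \left(-27 + \frac{6}{5}\right) - \left(-6\right) \left(- \frac{1}{13}\right) = - \frac{129}{5} - \frac{6}{13} = - \frac{1707}{65}$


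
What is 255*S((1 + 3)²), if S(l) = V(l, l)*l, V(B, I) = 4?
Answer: 16320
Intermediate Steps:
S(l) = 4*l
255*S((1 + 3)²) = 255*(4*(1 + 3)²) = 255*(4*4²) = 255*(4*16) = 255*64 = 16320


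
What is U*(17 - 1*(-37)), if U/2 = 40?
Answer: 4320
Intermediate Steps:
U = 80 (U = 2*40 = 80)
U*(17 - 1*(-37)) = 80*(17 - 1*(-37)) = 80*(17 + 37) = 80*54 = 4320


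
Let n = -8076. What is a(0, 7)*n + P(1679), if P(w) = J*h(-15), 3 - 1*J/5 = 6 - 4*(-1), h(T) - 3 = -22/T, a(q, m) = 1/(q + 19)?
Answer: -33139/57 ≈ -581.39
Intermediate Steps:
a(q, m) = 1/(19 + q)
h(T) = 3 - 22/T
J = -35 (J = 15 - 5*(6 - 4*(-1)) = 15 - 5*(6 + 4) = 15 - 5*10 = 15 - 50 = -35)
P(w) = -469/3 (P(w) = -35*(3 - 22/(-15)) = -35*(3 - 22*(-1/15)) = -35*(3 + 22/15) = -35*67/15 = -469/3)
a(0, 7)*n + P(1679) = -8076/(19 + 0) - 469/3 = -8076/19 - 469/3 = -33139/57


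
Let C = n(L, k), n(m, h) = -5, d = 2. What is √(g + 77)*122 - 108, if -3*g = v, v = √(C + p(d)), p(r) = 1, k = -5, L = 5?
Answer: -108 + 122*√(693 - 6*I)/3 ≈ 962.56 - 4.6344*I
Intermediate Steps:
C = -5
v = 2*I (v = √(-5 + 1) = √(-4) = 2*I ≈ 2.0*I)
g = -2*I/3 ≈ -0.66667*I
√(g + 77)*122 - 108 = √(-2*I/3 + 77)*122 - 108 = √(77 - 2*I/3)*122 - 108 = 122*√(77 - 2*I/3) - 108 = -108 + 122*√(77 - 2*I/3)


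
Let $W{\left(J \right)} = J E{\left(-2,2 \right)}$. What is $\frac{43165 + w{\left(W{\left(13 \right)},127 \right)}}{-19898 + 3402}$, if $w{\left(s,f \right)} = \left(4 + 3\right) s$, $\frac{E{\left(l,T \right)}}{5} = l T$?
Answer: $- \frac{41345}{16496} \approx -2.5064$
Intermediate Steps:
$E{\left(l,T \right)} = 5 T l$ ($E{\left(l,T \right)} = 5 l T = 5 T l$)
$W{\left(J \right)} = - 20 J$ ($W{\left(J \right)} = J 5 \cdot 2 \left(-2\right) = J \left(-20\right) = - 20 J$)
$w{\left(s,f \right)} = 7 s$
$\frac{43165 + w{\left(W{\left(13 \right)},127 \right)}}{-19898 + 3402} = \frac{43165 + 7 \left(\left(-20\right) 13\right)}{-19898 + 3402} = \frac{43165 + 7 \left(-260\right)}{-16496} = \left(43165 - 1820\right) \left(- \frac{1}{16496}\right) = 41345 \left(- \frac{1}{16496}\right) = - \frac{41345}{16496}$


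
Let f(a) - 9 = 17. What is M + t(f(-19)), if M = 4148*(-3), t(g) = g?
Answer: -12418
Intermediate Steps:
f(a) = 26 (f(a) = 9 + 17 = 26)
M = -12444
M + t(f(-19)) = -12444 + 26 = -12418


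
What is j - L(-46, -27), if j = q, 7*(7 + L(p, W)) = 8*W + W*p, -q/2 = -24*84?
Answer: 27247/7 ≈ 3892.4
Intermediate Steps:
q = 4032 (q = -(-48)*84 = -2*(-2016) = 4032)
L(p, W) = -7 + 8*W/7 + W*p/7 (L(p, W) = -7 + (8*W + W*p)/7 = -7 + (8*W/7 + W*p/7) = -7 + 8*W/7 + W*p/7)
j = 4032
j - L(-46, -27) = 4032 - (-7 + (8/7)*(-27) + (1/7)*(-27)*(-46)) = 4032 - (-7 - 216/7 + 1242/7) = 4032 - 1*977/7 = 4032 - 977/7 = 27247/7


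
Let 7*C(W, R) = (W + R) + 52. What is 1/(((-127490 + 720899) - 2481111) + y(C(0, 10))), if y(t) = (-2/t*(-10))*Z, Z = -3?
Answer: -31/58518972 ≈ -5.2974e-7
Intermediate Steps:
C(W, R) = 52/7 + R/7 + W/7 (C(W, R) = ((W + R) + 52)/7 = ((R + W) + 52)/7 = (52 + R + W)/7 = 52/7 + R/7 + W/7)
y(t) = -60/t (y(t) = (-2/t*(-10))*(-3) = (20/t)*(-3) = -60/t)
1/(((-127490 + 720899) - 2481111) + y(C(0, 10))) = 1/(((-127490 + 720899) - 2481111) - 60/(52/7 + (1/7)*10 + (1/7)*0)) = 1/((593409 - 2481111) - 60/(52/7 + 10/7 + 0)) = 1/(-1887702 - 60/62/7) = 1/(-1887702 - 60*7/62) = 1/(-1887702 - 210/31) = 1/(-58518972/31) = -31/58518972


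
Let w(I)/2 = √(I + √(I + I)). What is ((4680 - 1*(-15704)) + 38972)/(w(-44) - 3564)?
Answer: 29678/(-1782 + √2*√(-22 + I*√22)) ≈ -16.661 - 0.062389*I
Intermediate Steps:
w(I) = 2*√(I + √2*√I) (w(I) = 2*√(I + √(I + I)) = 2*√(I + √(2*I)) = 2*√(I + √2*√I))
((4680 - 1*(-15704)) + 38972)/(w(-44) - 3564) = ((4680 - 1*(-15704)) + 38972)/(2*√(-44 + √2*√(-44)) - 3564) = ((4680 + 15704) + 38972)/(2*√(-44 + √2*(2*I*√11)) - 3564) = (20384 + 38972)/(2*√(-44 + 2*I*√22) - 3564) = 59356/(-3564 + 2*√(-44 + 2*I*√22))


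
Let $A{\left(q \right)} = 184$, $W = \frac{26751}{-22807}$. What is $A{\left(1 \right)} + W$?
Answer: $\frac{4169737}{22807} \approx 182.83$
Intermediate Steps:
$W = - \frac{26751}{22807}$ ($W = 26751 \left(- \frac{1}{22807}\right) = - \frac{26751}{22807} \approx -1.1729$)
$A{\left(1 \right)} + W = 184 - \frac{26751}{22807} = \frac{4169737}{22807}$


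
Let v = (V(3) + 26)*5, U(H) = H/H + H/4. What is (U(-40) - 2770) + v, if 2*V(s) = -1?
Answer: -5303/2 ≈ -2651.5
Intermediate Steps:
V(s) = -½ (V(s) = (½)*(-1) = -½)
U(H) = 1 + H/4 (U(H) = 1 + H*(¼) = 1 + H/4)
v = 255/2 (v = (-½ + 26)*5 = (51/2)*5 = 255/2 ≈ 127.50)
(U(-40) - 2770) + v = ((1 + (¼)*(-40)) - 2770) + 255/2 = ((1 - 10) - 2770) + 255/2 = (-9 - 2770) + 255/2 = -2779 + 255/2 = -5303/2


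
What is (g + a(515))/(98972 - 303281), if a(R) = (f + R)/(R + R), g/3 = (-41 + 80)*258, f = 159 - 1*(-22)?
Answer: -5182046/35073045 ≈ -0.14775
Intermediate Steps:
f = 181 (f = 159 + 22 = 181)
g = 30186 (g = 3*((-41 + 80)*258) = 3*(39*258) = 3*10062 = 30186)
a(R) = (181 + R)/(2*R) (a(R) = (181 + R)/(R + R) = (181 + R)/((2*R)) = (181 + R)*(1/(2*R)) = (181 + R)/(2*R))
(g + a(515))/(98972 - 303281) = (30186 + (½)*(181 + 515)/515)/(98972 - 303281) = (30186 + (½)*(1/515)*696)/(-204309) = (30186 + 348/515)*(-1/204309) = (15546138/515)*(-1/204309) = -5182046/35073045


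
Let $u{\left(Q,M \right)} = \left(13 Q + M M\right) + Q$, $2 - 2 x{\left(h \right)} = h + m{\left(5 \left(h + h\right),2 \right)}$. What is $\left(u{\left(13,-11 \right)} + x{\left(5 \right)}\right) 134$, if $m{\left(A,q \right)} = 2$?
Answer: $40267$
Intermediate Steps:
$x{\left(h \right)} = - \frac{h}{2}$ ($x{\left(h \right)} = 1 - \frac{h + 2}{2} = 1 - \frac{2 + h}{2} = 1 - \left(1 + \frac{h}{2}\right) = - \frac{h}{2}$)
$u{\left(Q,M \right)} = M^{2} + 14 Q$ ($u{\left(Q,M \right)} = \left(13 Q + M^{2}\right) + Q = \left(M^{2} + 13 Q\right) + Q = M^{2} + 14 Q$)
$\left(u{\left(13,-11 \right)} + x{\left(5 \right)}\right) 134 = \left(\left(\left(-11\right)^{2} + 14 \cdot 13\right) - \frac{5}{2}\right) 134 = \left(\left(121 + 182\right) - \frac{5}{2}\right) 134 = \left(303 - \frac{5}{2}\right) 134 = \frac{601}{2} \cdot 134 = 40267$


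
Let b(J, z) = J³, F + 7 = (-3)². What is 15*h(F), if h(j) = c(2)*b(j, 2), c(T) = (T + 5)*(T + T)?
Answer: 3360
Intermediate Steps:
F = 2 (F = -7 + (-3)² = -7 + 9 = 2)
c(T) = 2*T*(5 + T) (c(T) = (5 + T)*(2*T) = 2*T*(5 + T))
h(j) = 28*j³ (h(j) = (2*2*(5 + 2))*j³ = (2*2*7)*j³ = 28*j³)
15*h(F) = 15*(28*2³) = 15*(28*8) = 15*224 = 3360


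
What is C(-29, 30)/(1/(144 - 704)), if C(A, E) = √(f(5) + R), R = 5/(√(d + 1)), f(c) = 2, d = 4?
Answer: -560*√(2 + √5) ≈ -1152.6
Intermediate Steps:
R = √5 (R = 5/(√(4 + 1)) = 5/(√5) = 5*(√5/5) = √5 ≈ 2.2361)
C(A, E) = √(2 + √5)
C(-29, 30)/(1/(144 - 704)) = √(2 + √5)/(1/(144 - 704)) = √(2 + √5)/(1/(-560)) = √(2 + √5)/(-1/560) = √(2 + √5)*(-560) = -560*√(2 + √5)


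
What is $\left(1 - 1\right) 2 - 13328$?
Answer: $-13328$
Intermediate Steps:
$\left(1 - 1\right) 2 - 13328 = 0 \cdot 2 - 13328 = 0 - 13328 = -13328$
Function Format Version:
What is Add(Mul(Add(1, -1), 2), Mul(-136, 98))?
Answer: -13328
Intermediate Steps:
Add(Mul(Add(1, -1), 2), Mul(-136, 98)) = Add(Mul(0, 2), -13328) = Add(0, -13328) = -13328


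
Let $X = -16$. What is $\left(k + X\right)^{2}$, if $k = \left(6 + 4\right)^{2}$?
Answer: $7056$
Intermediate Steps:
$k = 100$ ($k = 10^{2} = 100$)
$\left(k + X\right)^{2} = \left(100 - 16\right)^{2} = 84^{2} = 7056$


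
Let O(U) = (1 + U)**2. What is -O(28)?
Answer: -841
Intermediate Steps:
-O(28) = -(1 + 28)**2 = -1*29**2 = -1*841 = -841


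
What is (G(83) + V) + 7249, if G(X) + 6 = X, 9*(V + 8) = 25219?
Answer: 91081/9 ≈ 10120.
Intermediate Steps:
V = 25147/9 (V = -8 + (1/9)*25219 = -8 + 25219/9 = 25147/9 ≈ 2794.1)
G(X) = -6 + X
(G(83) + V) + 7249 = ((-6 + 83) + 25147/9) + 7249 = (77 + 25147/9) + 7249 = 25840/9 + 7249 = 91081/9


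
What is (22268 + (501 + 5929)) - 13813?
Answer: 14885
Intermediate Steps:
(22268 + (501 + 5929)) - 13813 = (22268 + 6430) - 13813 = 28698 - 13813 = 14885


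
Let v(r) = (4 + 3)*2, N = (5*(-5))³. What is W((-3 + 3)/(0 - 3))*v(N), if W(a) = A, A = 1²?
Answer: 14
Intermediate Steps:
A = 1
W(a) = 1
N = -15625 (N = (-25)³ = -15625)
v(r) = 14 (v(r) = 7*2 = 14)
W((-3 + 3)/(0 - 3))*v(N) = 1*14 = 14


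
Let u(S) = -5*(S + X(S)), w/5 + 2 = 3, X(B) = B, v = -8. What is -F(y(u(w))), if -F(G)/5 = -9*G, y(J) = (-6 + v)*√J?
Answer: 3150*I*√2 ≈ 4454.8*I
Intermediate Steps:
w = 5 (w = -10 + 5*3 = -10 + 15 = 5)
u(S) = -10*S (u(S) = -5*(S + S) = -10*S)
y(J) = -14*√J (y(J) = (-6 - 8)*√J = -14*√J)
F(G) = 45*G (F(G) = -(-45)*G = 45*G)
-F(y(u(w))) = -45*(-14*5*I*√2) = -45*(-70*I*√2) = -(-3150)*I*√2 = 3150*I*√2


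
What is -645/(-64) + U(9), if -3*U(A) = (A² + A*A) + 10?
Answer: -9073/192 ≈ -47.255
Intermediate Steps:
U(A) = -10/3 - 2*A²/3 (U(A) = -((A² + A*A) + 10)/3 = -((A² + A²) + 10)/3 = -(2*A² + 10)/3 = -(10 + 2*A²)/3 = -10/3 - 2*A²/3)
-645/(-64) + U(9) = -645/(-64) + (-10/3 - ⅔*9²) = -645*(-1)/64 + (-10/3 - ⅔*81) = -43*(-15/64) + (-10/3 - 54) = 645/64 - 172/3 = -9073/192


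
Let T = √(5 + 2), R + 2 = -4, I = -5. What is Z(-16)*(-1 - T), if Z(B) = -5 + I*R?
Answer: -25 - 25*√7 ≈ -91.144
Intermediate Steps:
R = -6 (R = -2 - 4 = -6)
Z(B) = 25 (Z(B) = -5 - 5*(-6) = -5 + 30 = 25)
T = √7 ≈ 2.6458
Z(-16)*(-1 - T) = 25*(-1 - √7) = -25 - 25*√7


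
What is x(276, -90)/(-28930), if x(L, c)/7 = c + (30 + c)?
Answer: 105/2893 ≈ 0.036295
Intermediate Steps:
x(L, c) = 210 + 14*c (x(L, c) = 7*(c + (30 + c)) = 7*(30 + 2*c) = 210 + 14*c)
x(276, -90)/(-28930) = (210 + 14*(-90))/(-28930) = (210 - 1260)*(-1/28930) = -1050*(-1/28930) = 105/2893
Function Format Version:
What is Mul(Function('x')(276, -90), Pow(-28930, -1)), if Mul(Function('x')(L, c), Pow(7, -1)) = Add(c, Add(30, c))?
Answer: Rational(105, 2893) ≈ 0.036295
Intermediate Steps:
Function('x')(L, c) = Add(210, Mul(14, c)) (Function('x')(L, c) = Mul(7, Add(c, Add(30, c))) = Mul(7, Add(30, Mul(2, c))) = Add(210, Mul(14, c)))
Mul(Function('x')(276, -90), Pow(-28930, -1)) = Mul(Add(210, Mul(14, -90)), Pow(-28930, -1)) = Mul(Add(210, -1260), Rational(-1, 28930)) = Mul(-1050, Rational(-1, 28930)) = Rational(105, 2893)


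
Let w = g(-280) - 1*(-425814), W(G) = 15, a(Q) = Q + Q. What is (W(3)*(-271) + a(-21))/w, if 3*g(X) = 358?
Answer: -12321/1277800 ≈ -0.0096423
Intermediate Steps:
a(Q) = 2*Q
g(X) = 358/3 (g(X) = (1/3)*358 = 358/3)
w = 1277800/3 (w = 358/3 - 1*(-425814) = 358/3 + 425814 = 1277800/3 ≈ 4.2593e+5)
(W(3)*(-271) + a(-21))/w = (15*(-271) + 2*(-21))/(1277800/3) = (-4065 - 42)*(3/1277800) = -4107*3/1277800 = -12321/1277800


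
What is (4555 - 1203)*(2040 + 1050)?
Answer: 10357680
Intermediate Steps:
(4555 - 1203)*(2040 + 1050) = 3352*3090 = 10357680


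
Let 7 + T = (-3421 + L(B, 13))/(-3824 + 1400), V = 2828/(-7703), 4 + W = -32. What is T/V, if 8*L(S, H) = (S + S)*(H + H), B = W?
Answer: 102550039/6855072 ≈ 14.960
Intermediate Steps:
W = -36 (W = -4 - 32 = -36)
B = -36
L(S, H) = H*S/2 (L(S, H) = ((S + S)*(H + H))/8 = ((2*S)*(2*H))/8 = (4*H*S)/8 = H*S/2)
V = -2828/7703 (V = 2828*(-1/7703) = -2828/7703 ≈ -0.36713)
T = -13313/2424 (T = -7 + (-3421 + (½)*13*(-36))/(-3824 + 1400) = -7 + (-3421 - 234)/(-2424) = -7 - 3655*(-1/2424) = -7 + 3655/2424 = -13313/2424 ≈ -5.4922)
T/V = -13313/(2424*(-2828/7703)) = -13313/2424*(-7703/2828) = 102550039/6855072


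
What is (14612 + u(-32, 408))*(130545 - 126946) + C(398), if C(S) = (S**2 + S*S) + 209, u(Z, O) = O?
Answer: 54373997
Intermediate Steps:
C(S) = 209 + 2*S**2 (C(S) = (S**2 + S**2) + 209 = 2*S**2 + 209 = 209 + 2*S**2)
(14612 + u(-32, 408))*(130545 - 126946) + C(398) = (14612 + 408)*(130545 - 126946) + (209 + 2*398**2) = 15020*3599 + (209 + 2*158404) = 54056980 + (209 + 316808) = 54056980 + 317017 = 54373997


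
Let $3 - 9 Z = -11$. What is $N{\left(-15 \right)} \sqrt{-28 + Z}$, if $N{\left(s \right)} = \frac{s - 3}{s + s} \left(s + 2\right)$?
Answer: $- \frac{13 i \sqrt{238}}{5} \approx - 40.111 i$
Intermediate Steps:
$Z = \frac{14}{9}$ ($Z = \frac{1}{3} - - \frac{11}{9} = \frac{1}{3} + \frac{11}{9} = \frac{14}{9} \approx 1.5556$)
$N{\left(s \right)} = \frac{\left(-3 + s\right) \left(2 + s\right)}{2 s}$ ($N{\left(s \right)} = \frac{-3 + s}{2 s} \left(2 + s\right) = \frac{\left(-3 + s\right) \left(2 + s\right)}{2 s}$)
$N{\left(-15 \right)} \sqrt{-28 + Z} = \frac{-6 - 15 \left(-1 - 15\right)}{2 \left(-15\right)} \sqrt{-28 + \frac{14}{9}} = \frac{1}{2} \left(- \frac{1}{15}\right) \left(-6 - -240\right) \sqrt{- \frac{238}{9}} = \frac{1}{2} \left(- \frac{1}{15}\right) \left(-6 + 240\right) \frac{i \sqrt{238}}{3} = \frac{1}{2} \left(- \frac{1}{15}\right) 234 \frac{i \sqrt{238}}{3} = - \frac{39 \frac{i \sqrt{238}}{3}}{5} = - \frac{13 i \sqrt{238}}{5}$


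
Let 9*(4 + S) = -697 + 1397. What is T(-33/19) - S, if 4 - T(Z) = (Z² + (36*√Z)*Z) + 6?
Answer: -256003/3249 + 1188*I*√627/361 ≈ -78.794 + 82.403*I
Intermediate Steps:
T(Z) = -2 - Z² - 36*Z^(3/2) (T(Z) = 4 - ((Z² + (36*√Z)*Z) + 6) = 4 - ((Z² + 36*Z^(3/2)) + 6) = 4 - (6 + Z² + 36*Z^(3/2)) = 4 + (-6 - Z² - 36*Z^(3/2)) = -2 - Z² - 36*Z^(3/2))
S = 664/9 (S = -4 + (-697 + 1397)/9 = -4 + (⅑)*700 = -4 + 700/9 = 664/9 ≈ 73.778)
T(-33/19) - S = (-2 - (-33/19)² - 36*(-33*I*√627/361)) - 1*664/9 = (-2 - (-33*1/19)² - 36*(-33*I*√627/361)) - 664/9 = (-2 - (-33/19)² - (-1188)*I*√627/361) - 664/9 = (-2 - 1*1089/361 - (-1188)*I*√627/361) - 664/9 = (-2 - 1089/361 + 1188*I*√627/361) - 664/9 = (-1811/361 + 1188*I*√627/361) - 664/9 = -256003/3249 + 1188*I*√627/361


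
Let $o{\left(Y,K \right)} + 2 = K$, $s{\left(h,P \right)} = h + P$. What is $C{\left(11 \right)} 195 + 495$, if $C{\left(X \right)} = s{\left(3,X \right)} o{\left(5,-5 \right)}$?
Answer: $-18615$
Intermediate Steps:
$s{\left(h,P \right)} = P + h$
$o{\left(Y,K \right)} = -2 + K$
$C{\left(X \right)} = -21 - 7 X$ ($C{\left(X \right)} = \left(X + 3\right) \left(-2 - 5\right) = \left(3 + X\right) \left(-7\right) = -21 - 7 X$)
$C{\left(11 \right)} 195 + 495 = \left(-21 - 77\right) 195 + 495 = \left(-98\right) 195 + 495 = -19110 + 495 = -18615$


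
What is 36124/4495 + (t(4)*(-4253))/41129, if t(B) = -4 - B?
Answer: 1638681876/184874855 ≈ 8.8637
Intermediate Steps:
36124/4495 + (t(4)*(-4253))/41129 = 36124/4495 + ((-4 - 1*4)*(-4253))/41129 = 36124*(1/4495) + ((-4 - 4)*(-4253))*(1/41129) = 36124/4495 - 8*(-4253)*(1/41129) = 36124/4495 + 34024*(1/41129) = 36124/4495 + 34024/41129 = 1638681876/184874855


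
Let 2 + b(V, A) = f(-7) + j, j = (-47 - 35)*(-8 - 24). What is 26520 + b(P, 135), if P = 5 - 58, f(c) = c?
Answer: 29135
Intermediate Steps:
j = 2624 (j = -82*(-32) = 2624)
P = -53
b(V, A) = 2615 (b(V, A) = -2 + (-7 + 2624) = -2 + 2617 = 2615)
26520 + b(P, 135) = 26520 + 2615 = 29135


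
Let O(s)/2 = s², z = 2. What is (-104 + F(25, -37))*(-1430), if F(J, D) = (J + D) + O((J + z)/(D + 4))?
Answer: 1803620/11 ≈ 1.6397e+5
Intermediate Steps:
O(s) = 2*s²
F(J, D) = D + J + 2*(2 + J)²/(4 + D)² (F(J, D) = (J + D) + 2*((J + 2)/(D + 4))² = (D + J) + 2*((2 + J)/(4 + D))² = (D + J) + 2*((2 + J)²/(4 + D)²) = (D + J) + 2*(2 + J)²/(4 + D)² = D + J + 2*(2 + J)²/(4 + D)²)
(-104 + F(25, -37))*(-1430) = (-104 + (-37 + 25 + 2*(2 + 25)²/(4 - 37)²))*(-1430) = (-104 + (-37 + 25 + 2*27²/(-33)²))*(-1430) = (-104 + (-37 + 25 + 2*729*(1/1089)))*(-1430) = (-104 + (-37 + 25 + 162/121))*(-1430) = (-104 - 1290/121)*(-1430) = -13874/121*(-1430) = 1803620/11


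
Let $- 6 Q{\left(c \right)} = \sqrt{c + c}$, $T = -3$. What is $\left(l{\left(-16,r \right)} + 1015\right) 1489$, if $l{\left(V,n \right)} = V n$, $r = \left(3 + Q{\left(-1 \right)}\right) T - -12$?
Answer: $1439863 - 11912 i \sqrt{2} \approx 1.4399 \cdot 10^{6} - 16846.0 i$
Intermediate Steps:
$Q{\left(c \right)} = - \frac{\sqrt{2} \sqrt{c}}{6}$ ($Q{\left(c \right)} = - \frac{\sqrt{c + c}}{6} = - \frac{\sqrt{2 c}}{6} = - \frac{\sqrt{2} \sqrt{c}}{6}$)
$r = 3 + \frac{i \sqrt{2}}{2}$ ($r = \left(3 - \frac{\sqrt{2} \sqrt{-1}}{6}\right) \left(-3\right) - -12 = \left(3 - \frac{\sqrt{2} i}{6}\right) \left(-3\right) + 12 = \left(3 - \frac{i \sqrt{2}}{6}\right) \left(-3\right) + 12 = \left(-9 + \frac{i \sqrt{2}}{2}\right) + 12 = 3 + \frac{i \sqrt{2}}{2} \approx 3.0 + 0.70711 i$)
$\left(l{\left(-16,r \right)} + 1015\right) 1489 = \left(- 16 \left(3 + \frac{i \sqrt{2}}{2}\right) + 1015\right) 1489 = \left(\left(-48 - 8 i \sqrt{2}\right) + 1015\right) 1489 = \left(967 - 8 i \sqrt{2}\right) 1489 = 1439863 - 11912 i \sqrt{2}$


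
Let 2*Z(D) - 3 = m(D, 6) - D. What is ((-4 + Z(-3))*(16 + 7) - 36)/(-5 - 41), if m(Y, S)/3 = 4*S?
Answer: -769/46 ≈ -16.717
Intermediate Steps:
m(Y, S) = 12*S (m(Y, S) = 3*(4*S) = 12*S)
Z(D) = 75/2 - D/2 (Z(D) = 3/2 + (12*6 - D)/2 = 3/2 + (72 - D)/2 = 3/2 + (36 - D/2) = 75/2 - D/2)
((-4 + Z(-3))*(16 + 7) - 36)/(-5 - 41) = ((-4 + (75/2 - ½*(-3)))*(16 + 7) - 36)/(-5 - 41) = ((-4 + (75/2 + 3/2))*23 - 36)/(-46) = ((-4 + 39)*23 - 36)*(-1/46) = (35*23 - 36)*(-1/46) = (805 - 36)*(-1/46) = 769*(-1/46) = -769/46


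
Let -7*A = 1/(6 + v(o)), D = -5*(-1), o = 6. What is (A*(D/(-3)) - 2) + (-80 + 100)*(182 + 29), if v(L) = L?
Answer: 1062941/252 ≈ 4218.0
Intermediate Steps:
D = 5
A = -1/84 (A = -1/(7*(6 + 6)) = -⅐/12 = -⅐*1/12 = -1/84 ≈ -0.011905)
(A*(D/(-3)) - 2) + (-80 + 100)*(182 + 29) = (-5/(84*(-3)) - 2) + (-80 + 100)*(182 + 29) = (-5*(-1)/(84*3) - 2) + 20*211 = (-1/84*(-5/3) - 2) + 4220 = (5/252 - 2) + 4220 = -499/252 + 4220 = 1062941/252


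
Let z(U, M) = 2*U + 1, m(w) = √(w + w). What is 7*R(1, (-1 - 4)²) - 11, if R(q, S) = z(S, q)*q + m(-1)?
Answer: 346 + 7*I*√2 ≈ 346.0 + 9.8995*I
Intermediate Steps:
m(w) = √2*√w (m(w) = √(2*w) = √2*√w)
z(U, M) = 1 + 2*U
R(q, S) = I*√2 + q*(1 + 2*S) (R(q, S) = (1 + 2*S)*q + √2*√(-1) = q*(1 + 2*S) + √2*I = q*(1 + 2*S) + I*√2 = I*√2 + q*(1 + 2*S))
7*R(1, (-1 - 4)²) - 11 = 7*(I*√2 + 1*(1 + 2*(-1 - 4)²)) - 11 = 7*(I*√2 + 1*(1 + 2*(-5)²)) - 11 = 7*(I*√2 + 1*(1 + 2*25)) - 11 = 7*(I*√2 + 1*(1 + 50)) - 11 = 7*(I*√2 + 1*51) - 11 = 7*(I*√2 + 51) - 11 = 7*(51 + I*√2) - 11 = (357 + 7*I*√2) - 11 = 346 + 7*I*√2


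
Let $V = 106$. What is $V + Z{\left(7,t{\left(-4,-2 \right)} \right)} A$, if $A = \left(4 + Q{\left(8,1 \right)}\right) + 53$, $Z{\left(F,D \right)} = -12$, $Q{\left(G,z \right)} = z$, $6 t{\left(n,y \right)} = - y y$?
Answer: $-590$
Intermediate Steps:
$t{\left(n,y \right)} = - \frac{y^{2}}{6}$ ($t{\left(n,y \right)} = \frac{- y y}{6} = \frac{\left(-1\right) y^{2}}{6} = - \frac{y^{2}}{6}$)
$A = 58$ ($A = \left(4 + 1\right) + 53 = 5 + 53 = 58$)
$V + Z{\left(7,t{\left(-4,-2 \right)} \right)} A = 106 - 696 = -590$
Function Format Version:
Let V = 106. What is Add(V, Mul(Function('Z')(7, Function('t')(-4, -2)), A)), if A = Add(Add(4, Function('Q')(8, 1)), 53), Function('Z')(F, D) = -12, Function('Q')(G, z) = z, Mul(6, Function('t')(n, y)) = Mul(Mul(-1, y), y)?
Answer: -590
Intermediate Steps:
Function('t')(n, y) = Mul(Rational(-1, 6), Pow(y, 2)) (Function('t')(n, y) = Mul(Rational(1, 6), Mul(Mul(-1, y), y)) = Mul(Rational(1, 6), Mul(-1, Pow(y, 2))) = Mul(Rational(-1, 6), Pow(y, 2)))
A = 58 (A = Add(Add(4, 1), 53) = Add(5, 53) = 58)
Add(V, Mul(Function('Z')(7, Function('t')(-4, -2)), A)) = Add(106, Mul(-12, 58)) = Add(106, -696) = -590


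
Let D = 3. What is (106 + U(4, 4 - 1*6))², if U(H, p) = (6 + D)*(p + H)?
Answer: 15376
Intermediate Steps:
U(H, p) = 9*H + 9*p (U(H, p) = (6 + 3)*(p + H) = 9*(H + p) = 9*H + 9*p)
(106 + U(4, 4 - 1*6))² = (106 + (9*4 + 9*(4 - 1*6)))² = (106 + (36 + 9*(4 - 6)))² = (106 + (36 + 9*(-2)))² = (106 + (36 - 18))² = (106 + 18)² = 124² = 15376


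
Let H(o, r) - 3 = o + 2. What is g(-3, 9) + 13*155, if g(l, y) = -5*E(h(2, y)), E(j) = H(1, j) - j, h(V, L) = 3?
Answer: 2000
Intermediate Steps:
H(o, r) = 5 + o (H(o, r) = 3 + (o + 2) = 3 + (2 + o) = 5 + o)
E(j) = 6 - j (E(j) = (5 + 1) - j = 6 - j)
g(l, y) = -15 (g(l, y) = -5*(6 - 1*3) = -5*(6 - 3) = -5*3 = -15)
g(-3, 9) + 13*155 = -15 + 13*155 = -15 + 2015 = 2000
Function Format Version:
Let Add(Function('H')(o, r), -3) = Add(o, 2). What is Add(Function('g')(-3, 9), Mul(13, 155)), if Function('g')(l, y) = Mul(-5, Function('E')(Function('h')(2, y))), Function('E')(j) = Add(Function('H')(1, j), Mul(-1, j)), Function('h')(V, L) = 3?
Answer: 2000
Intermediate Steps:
Function('H')(o, r) = Add(5, o) (Function('H')(o, r) = Add(3, Add(o, 2)) = Add(3, Add(2, o)) = Add(5, o))
Function('E')(j) = Add(6, Mul(-1, j)) (Function('E')(j) = Add(Add(5, 1), Mul(-1, j)) = Add(6, Mul(-1, j)))
Function('g')(l, y) = -15 (Function('g')(l, y) = Mul(-5, Add(6, Mul(-1, 3))) = Mul(-5, Add(6, -3)) = Mul(-5, 3) = -15)
Add(Function('g')(-3, 9), Mul(13, 155)) = Add(-15, Mul(13, 155)) = Add(-15, 2015) = 2000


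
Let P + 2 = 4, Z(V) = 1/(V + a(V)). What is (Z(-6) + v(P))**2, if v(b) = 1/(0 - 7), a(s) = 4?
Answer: 81/196 ≈ 0.41327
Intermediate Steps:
Z(V) = 1/(4 + V) (Z(V) = 1/(V + 4) = 1/(4 + V))
P = 2 (P = -2 + 4 = 2)
v(b) = -1/7 (v(b) = 1/(-7) = -1/7)
(Z(-6) + v(P))**2 = (1/(4 - 6) - 1/7)**2 = (1/(-2) - 1/7)**2 = (-1/2 - 1/7)**2 = (-9/14)**2 = 81/196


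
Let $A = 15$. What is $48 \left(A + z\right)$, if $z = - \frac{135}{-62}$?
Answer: $\frac{25560}{31} \approx 824.52$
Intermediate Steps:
$z = \frac{135}{62}$ ($z = \left(-135\right) \left(- \frac{1}{62}\right) = \frac{135}{62} \approx 2.1774$)
$48 \left(A + z\right) = 48 \left(15 + \frac{135}{62}\right) = 48 \cdot \frac{1065}{62} = \frac{25560}{31}$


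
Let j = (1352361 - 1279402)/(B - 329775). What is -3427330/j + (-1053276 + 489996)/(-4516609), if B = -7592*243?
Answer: 33663091169116750590/329527276031 ≈ 1.0216e+8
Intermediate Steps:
B = -1844856
j = -72959/2174631 (j = (1352361 - 1279402)/(-1844856 - 329775) = 72959/(-2174631) = 72959*(-1/2174631) = -72959/2174631 ≈ -0.033550)
-3427330/j + (-1053276 + 489996)/(-4516609) = -3427330/(-72959/2174631) + (-1053276 + 489996)/(-4516609) = -3427330*(-2174631/72959) - 563280*(-1/4516609) = 7453178065230/72959 + 563280/4516609 = 33663091169116750590/329527276031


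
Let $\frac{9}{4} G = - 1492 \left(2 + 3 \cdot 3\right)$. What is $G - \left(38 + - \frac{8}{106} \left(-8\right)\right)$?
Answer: $- \frac{3497758}{477} \approx -7332.8$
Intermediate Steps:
$G = - \frac{65648}{9}$ ($G = \frac{4 \left(- 1492 \left(2 + 3 \cdot 3\right)\right)}{9} = \frac{4 \left(- 1492 \left(2 + 9\right)\right)}{9} = \frac{4 \left(\left(-1492\right) 11\right)}{9} = \frac{4}{9} \left(-16412\right) = - \frac{65648}{9} \approx -7294.2$)
$G - \left(38 + - \frac{8}{106} \left(-8\right)\right) = - \frac{65648}{9} - \left(38 + - \frac{8}{106} \left(-8\right)\right) = - \frac{65648}{9} - \left(38 + \left(-8\right) \frac{1}{106} \left(-8\right)\right) = - \frac{65648}{9} - \left(38 - - \frac{32}{53}\right) = - \frac{65648}{9} - \left(38 + \frac{32}{53}\right) = - \frac{65648}{9} - \frac{2046}{53} = - \frac{3497758}{477}$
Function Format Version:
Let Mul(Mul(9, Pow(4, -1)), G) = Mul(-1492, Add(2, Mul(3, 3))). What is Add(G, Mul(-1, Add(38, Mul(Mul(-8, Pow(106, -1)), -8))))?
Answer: Rational(-3497758, 477) ≈ -7332.8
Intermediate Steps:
G = Rational(-65648, 9) (G = Mul(Rational(4, 9), Mul(-1492, Add(2, Mul(3, 3)))) = Mul(Rational(4, 9), Mul(-1492, Add(2, 9))) = Mul(Rational(4, 9), Mul(-1492, 11)) = Mul(Rational(4, 9), -16412) = Rational(-65648, 9) ≈ -7294.2)
Add(G, Mul(-1, Add(38, Mul(Mul(-8, Pow(106, -1)), -8)))) = Add(Rational(-65648, 9), Mul(-1, Add(38, Mul(Mul(-8, Pow(106, -1)), -8)))) = Add(Rational(-65648, 9), Mul(-1, Add(38, Mul(Mul(-8, Rational(1, 106)), -8)))) = Add(Rational(-65648, 9), Mul(-1, Add(38, Mul(Rational(-4, 53), -8)))) = Add(Rational(-65648, 9), Mul(-1, Add(38, Rational(32, 53)))) = Add(Rational(-65648, 9), Mul(-1, Rational(2046, 53))) = Add(Rational(-65648, 9), Rational(-2046, 53)) = Rational(-3497758, 477)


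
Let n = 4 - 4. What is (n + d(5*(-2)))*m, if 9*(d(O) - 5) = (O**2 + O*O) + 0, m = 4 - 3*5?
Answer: -2695/9 ≈ -299.44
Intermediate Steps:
m = -11 (m = 4 - 15 = -11)
n = 0
d(O) = 5 + 2*O**2/9 (d(O) = 5 + ((O**2 + O*O) + 0)/9 = 5 + ((O**2 + O**2) + 0)/9 = 5 + (2*O**2 + 0)/9 = 5 + (2*O**2)/9 = 5 + 2*O**2/9)
(n + d(5*(-2)))*m = (0 + (5 + 2*(5*(-2))**2/9))*(-11) = (0 + (5 + (2/9)*(-10)**2))*(-11) = (0 + (5 + (2/9)*100))*(-11) = (0 + (5 + 200/9))*(-11) = (0 + 245/9)*(-11) = (245/9)*(-11) = -2695/9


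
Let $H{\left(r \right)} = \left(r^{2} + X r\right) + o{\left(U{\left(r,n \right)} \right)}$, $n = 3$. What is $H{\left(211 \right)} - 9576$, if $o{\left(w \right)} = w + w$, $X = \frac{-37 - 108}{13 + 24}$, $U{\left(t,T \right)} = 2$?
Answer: $\frac{1262518}{37} \approx 34122.0$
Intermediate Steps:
$X = - \frac{145}{37} \approx -3.9189$
$o{\left(w \right)} = 2 w$
$H{\left(r \right)} = 4 + r^{2} - \frac{145 r}{37}$ ($H{\left(r \right)} = \left(r^{2} - \frac{145 r}{37}\right) + 2 \cdot 2 = \left(r^{2} - \frac{145 r}{37}\right) + 4 = 4 + r^{2} - \frac{145 r}{37}$)
$H{\left(211 \right)} - 9576 = \left(4 + 211^{2} - \frac{30595}{37}\right) - 9576 = \left(4 + 44521 - \frac{30595}{37}\right) - 9576 = \frac{1616830}{37} - 9576 = \frac{1262518}{37}$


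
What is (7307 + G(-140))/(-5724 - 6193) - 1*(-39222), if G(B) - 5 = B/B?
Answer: 467401261/11917 ≈ 39221.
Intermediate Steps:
G(B) = 6 (G(B) = 5 + B/B = 5 + 1 = 6)
(7307 + G(-140))/(-5724 - 6193) - 1*(-39222) = (7307 + 6)/(-5724 - 6193) - 1*(-39222) = 7313/(-11917) + 39222 = 7313*(-1/11917) + 39222 = -7313/11917 + 39222 = 467401261/11917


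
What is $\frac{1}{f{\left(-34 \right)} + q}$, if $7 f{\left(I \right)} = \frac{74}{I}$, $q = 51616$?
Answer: $\frac{119}{6142267} \approx 1.9374 \cdot 10^{-5}$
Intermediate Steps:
$f{\left(I \right)} = \frac{74}{7 I}$ ($f{\left(I \right)} = \frac{74 \frac{1}{I}}{7} = \frac{74}{7 I}$)
$\frac{1}{f{\left(-34 \right)} + q} = \frac{1}{\frac{74}{7 \left(-34\right)} + 51616} = \frac{1}{\frac{74}{7} \left(- \frac{1}{34}\right) + 51616} = \frac{1}{- \frac{37}{119} + 51616} = \frac{1}{\frac{6142267}{119}} = \frac{119}{6142267}$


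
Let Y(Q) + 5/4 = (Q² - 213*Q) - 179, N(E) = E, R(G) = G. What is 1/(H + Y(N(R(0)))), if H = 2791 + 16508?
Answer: 4/76475 ≈ 5.2305e-5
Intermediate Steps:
Y(Q) = -721/4 + Q² - 213*Q (Y(Q) = -5/4 + ((Q² - 213*Q) - 179) = -5/4 + (-179 + Q² - 213*Q) = -721/4 + Q² - 213*Q)
H = 19299
1/(H + Y(N(R(0)))) = 1/(19299 + (-721/4 + 0² - 213*0)) = 1/(19299 + (-721/4 + 0 + 0)) = 1/(19299 - 721/4) = 1/(76475/4) = 4/76475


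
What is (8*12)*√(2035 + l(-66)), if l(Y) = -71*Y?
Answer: 96*√6721 ≈ 7870.2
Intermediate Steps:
(8*12)*√(2035 + l(-66)) = (8*12)*√(2035 - 71*(-66)) = 96*√(2035 + 4686) = 96*√6721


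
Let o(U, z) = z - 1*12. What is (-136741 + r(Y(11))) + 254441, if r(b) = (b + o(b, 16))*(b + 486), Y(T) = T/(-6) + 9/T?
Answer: 519006973/4356 ≈ 1.1915e+5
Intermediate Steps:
Y(T) = 9/T - T/6 (Y(T) = T*(-⅙) + 9/T = -T/6 + 9/T = 9/T - T/6)
o(U, z) = -12 + z (o(U, z) = z - 12 = -12 + z)
r(b) = (4 + b)*(486 + b) (r(b) = (b + (-12 + 16))*(b + 486) = (b + 4)*(486 + b) = (4 + b)*(486 + b))
(-136741 + r(Y(11))) + 254441 = (-136741 + (1944 + (9/11 - ⅙*11)² + 490*(9/11 - ⅙*11))) + 254441 = (-136741 + (1944 + (9*(1/11) - 11/6)² + 490*(9*(1/11) - 11/6))) + 254441 = (-136741 + (1944 + (9/11 - 11/6)² + 490*(9/11 - 11/6))) + 254441 = (-136741 + (1944 + (-67/66)² + 490*(-67/66))) + 254441 = (-136741 + (1944 + 4489/4356 - 16415/33)) + 254441 = (-136741 + 6305773/4356) + 254441 = -589338023/4356 + 254441 = 519006973/4356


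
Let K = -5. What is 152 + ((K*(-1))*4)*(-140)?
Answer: -2648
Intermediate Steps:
152 + ((K*(-1))*4)*(-140) = 152 + (-5*(-1)*4)*(-140) = 152 + (5*4)*(-140) = 152 + 20*(-140) = 152 - 2800 = -2648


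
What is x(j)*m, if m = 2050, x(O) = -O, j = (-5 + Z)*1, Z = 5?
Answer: 0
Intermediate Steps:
j = 0 (j = (-5 + 5)*1 = 0*1 = 0)
x(j)*m = -1*0*2050 = 0*2050 = 0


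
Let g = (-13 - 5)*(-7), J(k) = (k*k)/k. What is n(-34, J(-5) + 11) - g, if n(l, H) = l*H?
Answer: -330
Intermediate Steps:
J(k) = k (J(k) = k²/k = k)
g = 126 (g = -18*(-7) = 126)
n(l, H) = H*l
n(-34, J(-5) + 11) - g = (-5 + 11)*(-34) - 1*126 = 6*(-34) - 126 = -204 - 126 = -330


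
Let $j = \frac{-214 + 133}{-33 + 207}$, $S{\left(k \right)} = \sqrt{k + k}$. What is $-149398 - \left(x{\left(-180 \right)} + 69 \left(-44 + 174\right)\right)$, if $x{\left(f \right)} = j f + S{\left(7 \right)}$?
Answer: $- \frac{4595102}{29} - \sqrt{14} \approx -1.5846 \cdot 10^{5}$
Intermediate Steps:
$S{\left(k \right)} = \sqrt{2} \sqrt{k}$ ($S{\left(k \right)} = \sqrt{2 k} = \sqrt{2} \sqrt{k}$)
$j = - \frac{27}{58}$ ($j = - \frac{81}{174} = \left(-81\right) \frac{1}{174} = - \frac{27}{58} \approx -0.46552$)
$x{\left(f \right)} = \sqrt{14} - \frac{27 f}{58}$ ($x{\left(f \right)} = - \frac{27 f}{58} + \sqrt{2} \sqrt{7} = - \frac{27 f}{58} + \sqrt{14} = \sqrt{14} - \frac{27 f}{58}$)
$-149398 - \left(x{\left(-180 \right)} + 69 \left(-44 + 174\right)\right) = -149398 - \left(\left(\sqrt{14} - - \frac{2430}{29}\right) + 69 \left(-44 + 174\right)\right) = -149398 - \left(\left(\sqrt{14} + \frac{2430}{29}\right) + 69 \cdot 130\right) = -149398 - \left(\left(\frac{2430}{29} + \sqrt{14}\right) + 8970\right) = -149398 - \left(\frac{262560}{29} + \sqrt{14}\right) = - \frac{4595102}{29} - \sqrt{14}$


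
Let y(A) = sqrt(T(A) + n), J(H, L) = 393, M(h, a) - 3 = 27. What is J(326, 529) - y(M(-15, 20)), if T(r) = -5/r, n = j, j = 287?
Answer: 393 - sqrt(10326)/6 ≈ 376.06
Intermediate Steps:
n = 287
M(h, a) = 30 (M(h, a) = 3 + 27 = 30)
y(A) = sqrt(287 - 5/A) (y(A) = sqrt(-5/A + 287) = sqrt(287 - 5/A))
J(326, 529) - y(M(-15, 20)) = 393 - sqrt(287 - 5/30) = 393 - sqrt(287 - 5*1/30) = 393 - sqrt(287 - 1/6) = 393 - sqrt(1721/6) = 393 - sqrt(10326)/6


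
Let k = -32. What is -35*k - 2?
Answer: 1118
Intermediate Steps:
-35*k - 2 = -35*(-32) - 2 = 1120 - 2 = 1118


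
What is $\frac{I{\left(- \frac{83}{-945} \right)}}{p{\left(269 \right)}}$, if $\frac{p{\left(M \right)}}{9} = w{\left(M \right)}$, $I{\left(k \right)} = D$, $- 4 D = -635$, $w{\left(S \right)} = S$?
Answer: $\frac{635}{9684} \approx 0.065572$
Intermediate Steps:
$D = \frac{635}{4}$ ($D = \left(- \frac{1}{4}\right) \left(-635\right) = \frac{635}{4} \approx 158.75$)
$I{\left(k \right)} = \frac{635}{4}$
$p{\left(M \right)} = 9 M$
$\frac{I{\left(- \frac{83}{-945} \right)}}{p{\left(269 \right)}} = \frac{635}{4 \cdot 9 \cdot 269} = \frac{635}{4 \cdot 2421} = \frac{635}{4} \cdot \frac{1}{2421} = \frac{635}{9684}$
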